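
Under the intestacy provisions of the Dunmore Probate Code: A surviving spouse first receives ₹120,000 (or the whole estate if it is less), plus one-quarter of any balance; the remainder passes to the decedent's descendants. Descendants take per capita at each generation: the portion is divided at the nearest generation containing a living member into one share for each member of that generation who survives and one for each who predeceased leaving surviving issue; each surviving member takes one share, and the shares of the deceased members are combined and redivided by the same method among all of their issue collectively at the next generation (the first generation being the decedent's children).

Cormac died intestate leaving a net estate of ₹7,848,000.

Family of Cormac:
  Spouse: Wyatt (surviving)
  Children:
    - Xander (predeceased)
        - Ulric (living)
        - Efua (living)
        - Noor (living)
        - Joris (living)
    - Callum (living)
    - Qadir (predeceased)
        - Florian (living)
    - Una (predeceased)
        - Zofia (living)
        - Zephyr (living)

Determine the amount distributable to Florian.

Florian receives ₹621,000.

Wyatt first takes ₹120,000, leaving a balance of ₹7,728,000. Wyatt then takes one-quarter of the balance (₹1,932,000), for a total of ₹2,052,000. The remaining ₹5,796,000 passes to the descendants.
The descendants' portion (₹5,796,000) is divided at the children's generation into 4 shares of ₹1,449,000. Callum takes ₹1,449,000. The 3 shares of the deceased (Xander, Qadir, and Una) are combined into a pool of ₹4,347,000.
That pool (₹4,347,000) is divided at the grandchildren's generation equally among Ulric, Efua, Noor, Joris, Florian, Zofia, and Zephyr: ₹621,000 each.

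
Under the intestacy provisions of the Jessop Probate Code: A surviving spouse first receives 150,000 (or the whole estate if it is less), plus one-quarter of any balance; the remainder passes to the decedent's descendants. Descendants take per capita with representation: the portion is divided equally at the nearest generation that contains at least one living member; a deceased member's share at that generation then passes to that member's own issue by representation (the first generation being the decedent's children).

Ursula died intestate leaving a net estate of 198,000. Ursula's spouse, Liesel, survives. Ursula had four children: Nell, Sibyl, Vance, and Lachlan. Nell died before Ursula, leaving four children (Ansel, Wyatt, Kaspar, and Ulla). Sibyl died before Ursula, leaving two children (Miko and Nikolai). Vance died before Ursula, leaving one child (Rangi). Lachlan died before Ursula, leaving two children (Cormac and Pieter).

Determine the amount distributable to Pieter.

Liesel first takes 150,000, leaving a balance of 48,000. Liesel then takes one-quarter of the balance (12,000), for a total of 162,000. The remaining 36,000 passes to the descendants.
No child survives, so the initial division is made at the grandchildren's generation.
The descendants' portion (36,000) is divided into 9 shares of 4,000: Ansel, Wyatt, Kaspar, Ulla, Miko, Nikolai, Rangi, Cormac, and Pieter each take 4,000.

Pieter receives 4,000.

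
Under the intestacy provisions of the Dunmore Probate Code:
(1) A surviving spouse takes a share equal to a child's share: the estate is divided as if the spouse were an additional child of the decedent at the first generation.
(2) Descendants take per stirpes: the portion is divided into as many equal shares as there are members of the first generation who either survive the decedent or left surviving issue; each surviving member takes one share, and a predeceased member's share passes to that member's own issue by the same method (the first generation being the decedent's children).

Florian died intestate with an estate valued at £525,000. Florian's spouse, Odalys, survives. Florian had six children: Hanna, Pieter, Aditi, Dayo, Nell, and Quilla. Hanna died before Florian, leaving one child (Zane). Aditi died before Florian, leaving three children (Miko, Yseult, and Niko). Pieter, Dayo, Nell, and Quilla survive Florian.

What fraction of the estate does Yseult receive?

The spouse counts as an additional share at the children's level, so there are 7 primary shares of £75,000. Odalys takes one such share (£75,000).
The children's combined portion (£450,000) is divided into 6 shares of £75,000: Pieter, Dayo, Nell, and Quilla each take £75,000; Hanna's £75,000 share passes to Hanna's issue; Aditi's £75,000 share passes to Aditi's issue.
Hanna's share (£75,000) passes entirely to Zane.
Aditi's share (£75,000) is divided into 3 shares of £25,000: Miko, Yseult, and Niko each take £25,000.

Yseult receives 1/21 of the estate.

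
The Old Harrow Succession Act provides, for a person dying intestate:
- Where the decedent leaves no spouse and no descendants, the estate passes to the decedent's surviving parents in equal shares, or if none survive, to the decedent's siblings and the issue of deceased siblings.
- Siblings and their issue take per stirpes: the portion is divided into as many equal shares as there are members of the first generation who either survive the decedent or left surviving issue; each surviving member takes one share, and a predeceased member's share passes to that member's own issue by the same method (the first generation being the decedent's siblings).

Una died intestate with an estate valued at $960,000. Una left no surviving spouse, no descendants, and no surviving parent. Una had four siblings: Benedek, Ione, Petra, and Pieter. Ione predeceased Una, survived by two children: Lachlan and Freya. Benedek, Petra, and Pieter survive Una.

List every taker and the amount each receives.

Benedek: $240,000; Lachlan: $120,000; Freya: $120,000; Petra: $240,000; Pieter: $240,000

The entire $960,000 passes to the siblings and their issue.
That amount ($960,000) is divided into 4 shares of $240,000: Benedek, Petra, and Pieter each take $240,000; Ione's $240,000 share passes to Ione's issue.
Ione's share ($240,000) is divided into 2 shares of $120,000: Lachlan and Freya each take $120,000.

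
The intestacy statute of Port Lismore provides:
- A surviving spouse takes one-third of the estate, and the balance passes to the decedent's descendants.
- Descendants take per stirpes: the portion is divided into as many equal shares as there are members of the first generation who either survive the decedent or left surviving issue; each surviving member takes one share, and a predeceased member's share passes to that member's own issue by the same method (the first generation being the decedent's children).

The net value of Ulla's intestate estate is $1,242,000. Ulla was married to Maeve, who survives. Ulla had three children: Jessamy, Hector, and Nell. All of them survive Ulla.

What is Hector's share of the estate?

Hector receives $276,000.

Maeve takes one-third of $1,242,000 = $414,000. The remaining $828,000 passes to the descendants.
The descendants' portion ($828,000) is divided into 3 shares of $276,000: Jessamy, Hector, and Nell each take $276,000.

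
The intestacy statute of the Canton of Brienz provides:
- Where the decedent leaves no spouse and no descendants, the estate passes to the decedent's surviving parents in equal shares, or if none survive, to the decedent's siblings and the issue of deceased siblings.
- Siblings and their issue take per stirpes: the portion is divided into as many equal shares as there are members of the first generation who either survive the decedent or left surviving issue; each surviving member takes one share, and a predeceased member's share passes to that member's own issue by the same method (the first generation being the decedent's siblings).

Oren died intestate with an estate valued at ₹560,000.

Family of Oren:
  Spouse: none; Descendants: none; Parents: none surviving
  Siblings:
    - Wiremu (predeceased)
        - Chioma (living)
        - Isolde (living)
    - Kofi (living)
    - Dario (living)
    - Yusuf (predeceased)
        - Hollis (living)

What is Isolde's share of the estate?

Isolde receives ₹70,000.

The entire ₹560,000 passes to the siblings and their issue.
That amount (₹560,000) is divided into 4 shares of ₹140,000: Kofi and Dario each take ₹140,000; Wiremu's ₹140,000 share passes to Wiremu's issue; Yusuf's ₹140,000 share passes to Yusuf's issue.
Wiremu's share (₹140,000) is divided into 2 shares of ₹70,000: Chioma and Isolde each take ₹70,000.
Yusuf's share (₹140,000) passes entirely to Hollis.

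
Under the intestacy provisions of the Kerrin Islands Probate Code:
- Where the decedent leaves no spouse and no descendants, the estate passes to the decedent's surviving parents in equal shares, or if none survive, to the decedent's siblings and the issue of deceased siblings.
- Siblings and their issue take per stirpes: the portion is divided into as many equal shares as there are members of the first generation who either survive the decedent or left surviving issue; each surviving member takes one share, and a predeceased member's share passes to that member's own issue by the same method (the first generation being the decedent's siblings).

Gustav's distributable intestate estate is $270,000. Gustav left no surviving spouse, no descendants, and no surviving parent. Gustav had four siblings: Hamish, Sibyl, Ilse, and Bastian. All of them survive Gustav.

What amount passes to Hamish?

The entire $270,000 passes to the siblings and their issue.
That amount ($270,000) is divided into 4 shares of $67,500: Hamish, Sibyl, Ilse, and Bastian each take $67,500.

Hamish receives $67,500.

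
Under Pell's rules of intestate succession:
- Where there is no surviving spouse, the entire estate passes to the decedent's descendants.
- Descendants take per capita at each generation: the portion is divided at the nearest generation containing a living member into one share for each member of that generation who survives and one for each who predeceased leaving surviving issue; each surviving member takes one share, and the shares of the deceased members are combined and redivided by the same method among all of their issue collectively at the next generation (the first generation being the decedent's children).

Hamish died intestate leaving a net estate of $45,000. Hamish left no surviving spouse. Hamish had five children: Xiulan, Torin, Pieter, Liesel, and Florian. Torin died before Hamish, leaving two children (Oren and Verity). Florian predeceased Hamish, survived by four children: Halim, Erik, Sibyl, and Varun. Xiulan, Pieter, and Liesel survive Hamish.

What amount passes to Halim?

Halim receives $3,000.

The entire $45,000 passes to the descendants.
That amount ($45,000) is divided at the children's generation into 5 shares of $9,000. Xiulan, Pieter, and Liesel each take $9,000. The 2 shares of the deceased (Torin and Florian) are combined into a pool of $18,000.
That pool ($18,000) is divided at the grandchildren's generation equally among Oren, Verity, Halim, Erik, Sibyl, and Varun: $3,000 each.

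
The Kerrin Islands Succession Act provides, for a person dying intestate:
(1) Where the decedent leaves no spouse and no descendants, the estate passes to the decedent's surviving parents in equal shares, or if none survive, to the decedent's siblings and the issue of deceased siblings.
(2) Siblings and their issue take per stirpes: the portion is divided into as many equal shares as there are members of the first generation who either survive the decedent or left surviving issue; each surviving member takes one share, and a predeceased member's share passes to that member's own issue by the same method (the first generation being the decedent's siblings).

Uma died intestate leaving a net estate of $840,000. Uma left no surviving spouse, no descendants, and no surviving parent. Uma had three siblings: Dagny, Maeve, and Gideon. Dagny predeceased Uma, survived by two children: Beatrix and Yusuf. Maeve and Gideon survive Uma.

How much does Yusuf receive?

The entire $840,000 passes to the siblings and their issue.
That amount ($840,000) is divided into 3 shares of $280,000: Maeve and Gideon each take $280,000; Dagny's $280,000 share passes to Dagny's issue.
Dagny's share ($280,000) is divided into 2 shares of $140,000: Beatrix and Yusuf each take $140,000.

Yusuf receives $140,000.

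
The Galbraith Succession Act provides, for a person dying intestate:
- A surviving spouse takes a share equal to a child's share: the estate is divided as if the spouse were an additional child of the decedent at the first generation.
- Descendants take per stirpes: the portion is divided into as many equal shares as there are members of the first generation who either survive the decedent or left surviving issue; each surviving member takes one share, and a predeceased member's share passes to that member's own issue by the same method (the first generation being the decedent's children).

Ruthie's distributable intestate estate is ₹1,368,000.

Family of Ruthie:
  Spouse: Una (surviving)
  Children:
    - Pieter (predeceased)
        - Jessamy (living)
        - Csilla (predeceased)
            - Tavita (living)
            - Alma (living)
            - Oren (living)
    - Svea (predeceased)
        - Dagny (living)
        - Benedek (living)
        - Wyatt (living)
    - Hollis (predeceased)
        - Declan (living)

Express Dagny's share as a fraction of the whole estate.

The spouse counts as an additional share at the children's level, so there are 4 primary shares of ₹342,000. Una takes one such share (₹342,000).
The children's combined portion (₹1,026,000) is divided into 3 shares of ₹342,000: Pieter's ₹342,000 share passes to Pieter's issue; Svea's ₹342,000 share passes to Svea's issue; Hollis's ₹342,000 share passes to Hollis's issue.
Pieter's share (₹342,000) is divided into 2 shares of ₹171,000: Jessamy takes ₹171,000; Csilla's ₹171,000 share passes to Csilla's issue.
Csilla's share (₹171,000) is divided into 3 shares of ₹57,000: Tavita, Alma, and Oren each take ₹57,000.
Svea's share (₹342,000) is divided into 3 shares of ₹114,000: Dagny, Benedek, and Wyatt each take ₹114,000.
Hollis's share (₹342,000) passes entirely to Declan.

Dagny receives 1/12 of the estate.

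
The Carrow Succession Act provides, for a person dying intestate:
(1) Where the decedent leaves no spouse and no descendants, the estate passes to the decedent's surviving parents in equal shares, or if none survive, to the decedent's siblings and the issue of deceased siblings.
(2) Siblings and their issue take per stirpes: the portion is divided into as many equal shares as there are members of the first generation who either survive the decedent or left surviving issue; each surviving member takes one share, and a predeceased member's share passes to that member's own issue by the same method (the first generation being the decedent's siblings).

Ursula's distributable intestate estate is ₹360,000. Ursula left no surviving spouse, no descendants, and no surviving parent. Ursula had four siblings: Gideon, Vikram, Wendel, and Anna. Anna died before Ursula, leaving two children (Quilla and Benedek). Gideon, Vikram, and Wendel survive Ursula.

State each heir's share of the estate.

The entire ₹360,000 passes to the siblings and their issue.
That amount (₹360,000) is divided into 4 shares of ₹90,000: Gideon, Vikram, and Wendel each take ₹90,000; Anna's ₹90,000 share passes to Anna's issue.
Anna's share (₹90,000) is divided into 2 shares of ₹45,000: Quilla and Benedek each take ₹45,000.

Gideon: ₹90,000; Vikram: ₹90,000; Wendel: ₹90,000; Quilla: ₹45,000; Benedek: ₹45,000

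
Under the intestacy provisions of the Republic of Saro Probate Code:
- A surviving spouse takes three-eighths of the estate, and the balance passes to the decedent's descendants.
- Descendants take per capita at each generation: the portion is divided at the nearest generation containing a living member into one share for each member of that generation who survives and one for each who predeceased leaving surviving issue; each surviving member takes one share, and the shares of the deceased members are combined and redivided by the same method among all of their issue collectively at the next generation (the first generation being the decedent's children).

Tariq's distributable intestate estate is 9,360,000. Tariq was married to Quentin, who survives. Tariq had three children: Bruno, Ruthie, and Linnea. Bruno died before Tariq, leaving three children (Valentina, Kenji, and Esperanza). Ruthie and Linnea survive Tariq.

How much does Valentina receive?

Valentina receives 650,000.

Quentin takes three-eighths of 9,360,000 = 3,510,000. The remaining 5,850,000 passes to the descendants.
The descendants' portion (5,850,000) is divided at the children's generation into 3 shares of 1,950,000. Ruthie and Linnea each take 1,950,000. The remaining share for the deceased Bruno (1,950,000) is carried to the next generation.
That pool (1,950,000) is divided at the grandchildren's generation equally among Valentina, Kenji, and Esperanza: 650,000 each.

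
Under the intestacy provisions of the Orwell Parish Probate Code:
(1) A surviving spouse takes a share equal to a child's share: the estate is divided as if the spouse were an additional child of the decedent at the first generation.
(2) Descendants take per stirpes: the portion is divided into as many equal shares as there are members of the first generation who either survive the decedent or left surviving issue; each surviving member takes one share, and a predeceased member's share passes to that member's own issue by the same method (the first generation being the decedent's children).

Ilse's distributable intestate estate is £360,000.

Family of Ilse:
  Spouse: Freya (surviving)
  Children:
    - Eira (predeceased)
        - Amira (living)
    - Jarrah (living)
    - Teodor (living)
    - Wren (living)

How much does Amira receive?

Amira receives £72,000.

The spouse counts as an additional share at the children's level, so there are 5 primary shares of £72,000. Freya takes one such share (£72,000).
The children's combined portion (£288,000) is divided into 4 shares of £72,000: Jarrah, Teodor, and Wren each take £72,000; Eira's £72,000 share passes to Eira's issue.
Eira's share (£72,000) passes entirely to Amira.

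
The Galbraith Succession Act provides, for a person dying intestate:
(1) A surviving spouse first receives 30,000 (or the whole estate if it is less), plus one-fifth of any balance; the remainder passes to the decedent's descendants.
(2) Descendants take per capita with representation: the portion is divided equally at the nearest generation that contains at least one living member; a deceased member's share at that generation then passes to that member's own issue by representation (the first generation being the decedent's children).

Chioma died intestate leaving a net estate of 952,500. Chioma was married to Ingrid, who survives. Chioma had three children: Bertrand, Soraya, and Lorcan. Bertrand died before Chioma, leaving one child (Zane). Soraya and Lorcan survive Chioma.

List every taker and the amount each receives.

Ingrid first takes 30,000, leaving a balance of 922,500. Ingrid then takes one-fifth of the balance (184,500), for a total of 214,500. The remaining 738,000 passes to the descendants.
The descendants' portion (738,000) is divided into 3 shares of 246,000: Soraya and Lorcan each take 246,000; Bertrand's 246,000 share passes to Bertrand's issue.
Bertrand's share (246,000) passes entirely to Zane.

Ingrid: 214,500; Zane: 246,000; Soraya: 246,000; Lorcan: 246,000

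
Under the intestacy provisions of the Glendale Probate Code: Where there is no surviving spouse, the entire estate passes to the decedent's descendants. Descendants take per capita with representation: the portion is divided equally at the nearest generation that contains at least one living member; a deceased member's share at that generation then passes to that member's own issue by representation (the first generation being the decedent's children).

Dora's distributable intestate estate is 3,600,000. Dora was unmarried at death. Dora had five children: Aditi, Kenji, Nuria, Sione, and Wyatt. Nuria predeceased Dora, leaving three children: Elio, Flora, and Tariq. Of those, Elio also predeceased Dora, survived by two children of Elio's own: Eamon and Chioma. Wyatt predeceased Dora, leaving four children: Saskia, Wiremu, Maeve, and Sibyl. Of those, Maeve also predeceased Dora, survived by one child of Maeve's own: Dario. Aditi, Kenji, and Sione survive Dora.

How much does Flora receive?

Flora receives 240,000.

The entire 3,600,000 passes to the descendants.
That amount (3,600,000) is divided into 5 shares of 720,000: Aditi, Kenji, and Sione each take 720,000; Nuria's 720,000 share passes to Nuria's issue; Wyatt's 720,000 share passes to Wyatt's issue.
Nuria's share (720,000) is divided into 3 shares of 240,000: Flora and Tariq each take 240,000; Elio's 240,000 share passes to Elio's issue.
Elio's share (240,000) is divided into 2 shares of 120,000: Eamon and Chioma each take 120,000.
Wyatt's share (720,000) is divided into 4 shares of 180,000: Saskia, Wiremu, and Sibyl each take 180,000; Maeve's 180,000 share passes to Maeve's issue.
Maeve's share (180,000) passes entirely to Dario.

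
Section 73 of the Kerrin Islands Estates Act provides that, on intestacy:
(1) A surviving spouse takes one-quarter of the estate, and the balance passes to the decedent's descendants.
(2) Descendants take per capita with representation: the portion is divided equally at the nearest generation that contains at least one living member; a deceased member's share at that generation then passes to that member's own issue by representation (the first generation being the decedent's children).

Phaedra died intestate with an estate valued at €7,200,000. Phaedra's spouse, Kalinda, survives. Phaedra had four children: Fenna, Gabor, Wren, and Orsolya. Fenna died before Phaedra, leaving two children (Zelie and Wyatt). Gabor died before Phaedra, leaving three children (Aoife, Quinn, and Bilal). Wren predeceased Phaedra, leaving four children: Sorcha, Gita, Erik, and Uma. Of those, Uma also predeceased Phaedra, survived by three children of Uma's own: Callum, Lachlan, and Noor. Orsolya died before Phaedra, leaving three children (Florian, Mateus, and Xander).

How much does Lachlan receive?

Kalinda takes one-quarter of €7,200,000 = €1,800,000. The remaining €5,400,000 passes to the descendants.
No child survives, so the initial division is made at the grandchildren's generation.
The descendants' portion (€5,400,000) is divided into 12 shares of €450,000: Zelie, Wyatt, Aoife, Quinn, Bilal, Sorcha, Gita, Erik, Florian, Mateus, and Xander each take €450,000; Uma's €450,000 share passes to Uma's issue.
Uma's share (€450,000) is divided into 3 shares of €150,000: Callum, Lachlan, and Noor each take €150,000.

Lachlan receives €150,000.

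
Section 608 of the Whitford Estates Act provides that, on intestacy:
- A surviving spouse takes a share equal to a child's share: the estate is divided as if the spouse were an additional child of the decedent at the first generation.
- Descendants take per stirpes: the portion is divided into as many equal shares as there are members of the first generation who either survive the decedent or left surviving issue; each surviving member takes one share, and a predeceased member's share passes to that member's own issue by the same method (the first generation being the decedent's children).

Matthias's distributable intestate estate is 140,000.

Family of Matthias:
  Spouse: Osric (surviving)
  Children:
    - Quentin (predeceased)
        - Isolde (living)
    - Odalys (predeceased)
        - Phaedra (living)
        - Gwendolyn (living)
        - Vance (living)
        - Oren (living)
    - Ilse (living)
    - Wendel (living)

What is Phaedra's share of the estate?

Phaedra receives 7,000.

The spouse counts as an additional share at the children's level, so there are 5 primary shares of 28,000. Osric takes one such share (28,000).
The children's combined portion (112,000) is divided into 4 shares of 28,000: Ilse and Wendel each take 28,000; Quentin's 28,000 share passes to Quentin's issue; Odalys's 28,000 share passes to Odalys's issue.
Quentin's share (28,000) passes entirely to Isolde.
Odalys's share (28,000) is divided into 4 shares of 7,000: Phaedra, Gwendolyn, Vance, and Oren each take 7,000.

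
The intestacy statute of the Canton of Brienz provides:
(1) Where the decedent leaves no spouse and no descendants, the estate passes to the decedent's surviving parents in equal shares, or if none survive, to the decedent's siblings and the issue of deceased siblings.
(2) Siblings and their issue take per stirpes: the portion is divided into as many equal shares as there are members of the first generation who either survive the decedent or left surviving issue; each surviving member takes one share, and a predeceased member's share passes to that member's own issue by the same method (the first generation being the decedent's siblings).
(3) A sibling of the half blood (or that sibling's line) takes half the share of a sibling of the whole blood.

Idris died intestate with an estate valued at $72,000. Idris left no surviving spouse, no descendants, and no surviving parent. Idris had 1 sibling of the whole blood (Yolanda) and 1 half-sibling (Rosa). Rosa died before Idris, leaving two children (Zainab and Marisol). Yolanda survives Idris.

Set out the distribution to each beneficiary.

The entire $72,000 passes to the siblings and their issue.
Counting each half-blood sibling's line as half a unit, there are 3/2 units in $72,000, so one unit is $48,000. Whole-blood lines (Yolanda) take $48,000 each; half-blood lines (Rosa) take $24,000 each.
Rosa's share ($24,000) is divided into 2 shares of $12,000: Zainab and Marisol each take $12,000.

Yolanda: $48,000; Zainab: $12,000; Marisol: $12,000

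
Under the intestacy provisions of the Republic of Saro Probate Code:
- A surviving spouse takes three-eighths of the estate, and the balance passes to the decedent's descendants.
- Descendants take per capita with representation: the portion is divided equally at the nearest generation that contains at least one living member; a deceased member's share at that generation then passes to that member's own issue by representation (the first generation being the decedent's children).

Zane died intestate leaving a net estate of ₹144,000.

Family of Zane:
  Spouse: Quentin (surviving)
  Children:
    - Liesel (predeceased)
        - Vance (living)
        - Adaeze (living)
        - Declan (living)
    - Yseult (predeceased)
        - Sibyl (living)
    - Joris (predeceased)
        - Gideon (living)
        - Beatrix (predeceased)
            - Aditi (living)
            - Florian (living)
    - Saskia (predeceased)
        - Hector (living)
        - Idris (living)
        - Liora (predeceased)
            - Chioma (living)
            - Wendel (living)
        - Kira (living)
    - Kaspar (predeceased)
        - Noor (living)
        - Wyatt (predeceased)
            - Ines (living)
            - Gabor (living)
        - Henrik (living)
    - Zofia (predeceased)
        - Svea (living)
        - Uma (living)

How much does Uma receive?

Uma receives ₹6,000.

Quentin takes three-eighths of ₹144,000 = ₹54,000. The remaining ₹90,000 passes to the descendants.
No child survives, so the initial division is made at the grandchildren's generation.
The descendants' portion (₹90,000) is divided into 15 shares of ₹6,000: Vance, Adaeze, Declan, Sibyl, Gideon, Hector, Idris, Kira, Noor, Henrik, Svea, and Uma each take ₹6,000; Beatrix's ₹6,000 share passes to Beatrix's issue; Liora's ₹6,000 share passes to Liora's issue; Wyatt's ₹6,000 share passes to Wyatt's issue.
Beatrix's share (₹6,000) is divided into 2 shares of ₹3,000: Aditi and Florian each take ₹3,000.
Liora's share (₹6,000) is divided into 2 shares of ₹3,000: Chioma and Wendel each take ₹3,000.
Wyatt's share (₹6,000) is divided into 2 shares of ₹3,000: Ines and Gabor each take ₹3,000.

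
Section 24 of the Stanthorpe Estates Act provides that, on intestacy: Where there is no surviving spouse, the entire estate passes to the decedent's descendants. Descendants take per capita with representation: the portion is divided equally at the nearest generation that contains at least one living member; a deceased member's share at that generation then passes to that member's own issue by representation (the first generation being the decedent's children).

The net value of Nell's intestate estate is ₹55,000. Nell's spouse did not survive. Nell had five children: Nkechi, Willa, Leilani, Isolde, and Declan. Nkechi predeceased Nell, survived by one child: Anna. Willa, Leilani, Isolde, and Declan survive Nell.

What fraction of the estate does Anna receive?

The entire ₹55,000 passes to the descendants.
That amount (₹55,000) is divided into 5 shares of ₹11,000: Willa, Leilani, Isolde, and Declan each take ₹11,000; Nkechi's ₹11,000 share passes to Nkechi's issue.
Nkechi's share (₹11,000) passes entirely to Anna.

Anna receives 1/5 of the estate.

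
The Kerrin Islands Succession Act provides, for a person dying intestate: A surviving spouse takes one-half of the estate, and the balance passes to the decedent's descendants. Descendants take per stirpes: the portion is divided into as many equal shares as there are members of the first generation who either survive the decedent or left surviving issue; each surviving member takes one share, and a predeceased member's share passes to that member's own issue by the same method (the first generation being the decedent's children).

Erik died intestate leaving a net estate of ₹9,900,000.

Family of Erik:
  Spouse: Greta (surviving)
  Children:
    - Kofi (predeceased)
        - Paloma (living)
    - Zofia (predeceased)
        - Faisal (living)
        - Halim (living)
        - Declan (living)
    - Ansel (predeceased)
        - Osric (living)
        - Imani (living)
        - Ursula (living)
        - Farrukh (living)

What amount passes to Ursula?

Ursula receives ₹412,500.

Greta takes one-half of ₹9,900,000 = ₹4,950,000. The remaining ₹4,950,000 passes to the descendants.
The descendants' portion (₹4,950,000) is divided into 3 shares of ₹1,650,000: Kofi's ₹1,650,000 share passes to Kofi's issue; Zofia's ₹1,650,000 share passes to Zofia's issue; Ansel's ₹1,650,000 share passes to Ansel's issue.
Kofi's share (₹1,650,000) passes entirely to Paloma.
Zofia's share (₹1,650,000) is divided into 3 shares of ₹550,000: Faisal, Halim, and Declan each take ₹550,000.
Ansel's share (₹1,650,000) is divided into 4 shares of ₹412,500: Osric, Imani, Ursula, and Farrukh each take ₹412,500.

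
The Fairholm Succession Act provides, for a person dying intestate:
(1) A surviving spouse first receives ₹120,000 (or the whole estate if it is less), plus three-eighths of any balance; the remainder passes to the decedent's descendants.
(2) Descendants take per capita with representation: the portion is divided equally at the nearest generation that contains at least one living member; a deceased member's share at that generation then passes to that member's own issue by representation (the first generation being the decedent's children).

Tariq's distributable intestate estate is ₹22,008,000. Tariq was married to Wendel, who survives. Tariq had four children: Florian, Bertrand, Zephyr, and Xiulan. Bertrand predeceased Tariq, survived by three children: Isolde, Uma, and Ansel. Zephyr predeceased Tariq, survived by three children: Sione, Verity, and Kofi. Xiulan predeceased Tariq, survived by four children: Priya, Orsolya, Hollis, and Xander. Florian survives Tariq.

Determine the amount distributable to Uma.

Wendel first takes ₹120,000, leaving a balance of ₹21,888,000. Wendel then takes three-eighths of the balance (₹8,208,000), for a total of ₹8,328,000. The remaining ₹13,680,000 passes to the descendants.
The descendants' portion (₹13,680,000) is divided into 4 shares of ₹3,420,000: Florian takes ₹3,420,000; Bertrand's ₹3,420,000 share passes to Bertrand's issue; Zephyr's ₹3,420,000 share passes to Zephyr's issue; Xiulan's ₹3,420,000 share passes to Xiulan's issue.
Bertrand's share (₹3,420,000) is divided into 3 shares of ₹1,140,000: Isolde, Uma, and Ansel each take ₹1,140,000.
Zephyr's share (₹3,420,000) is divided into 3 shares of ₹1,140,000: Sione, Verity, and Kofi each take ₹1,140,000.
Xiulan's share (₹3,420,000) is divided into 4 shares of ₹855,000: Priya, Orsolya, Hollis, and Xander each take ₹855,000.

Uma receives ₹1,140,000.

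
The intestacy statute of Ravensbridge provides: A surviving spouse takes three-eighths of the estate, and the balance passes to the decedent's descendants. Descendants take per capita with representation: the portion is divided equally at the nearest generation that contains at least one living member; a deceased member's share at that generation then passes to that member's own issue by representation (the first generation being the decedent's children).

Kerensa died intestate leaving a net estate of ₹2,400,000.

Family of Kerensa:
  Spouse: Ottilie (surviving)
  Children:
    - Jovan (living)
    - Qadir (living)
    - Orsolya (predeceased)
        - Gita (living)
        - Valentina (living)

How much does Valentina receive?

Valentina receives ₹250,000.

Ottilie takes three-eighths of ₹2,400,000 = ₹900,000. The remaining ₹1,500,000 passes to the descendants.
The descendants' portion (₹1,500,000) is divided into 3 shares of ₹500,000: Jovan and Qadir each take ₹500,000; Orsolya's ₹500,000 share passes to Orsolya's issue.
Orsolya's share (₹500,000) is divided into 2 shares of ₹250,000: Gita and Valentina each take ₹250,000.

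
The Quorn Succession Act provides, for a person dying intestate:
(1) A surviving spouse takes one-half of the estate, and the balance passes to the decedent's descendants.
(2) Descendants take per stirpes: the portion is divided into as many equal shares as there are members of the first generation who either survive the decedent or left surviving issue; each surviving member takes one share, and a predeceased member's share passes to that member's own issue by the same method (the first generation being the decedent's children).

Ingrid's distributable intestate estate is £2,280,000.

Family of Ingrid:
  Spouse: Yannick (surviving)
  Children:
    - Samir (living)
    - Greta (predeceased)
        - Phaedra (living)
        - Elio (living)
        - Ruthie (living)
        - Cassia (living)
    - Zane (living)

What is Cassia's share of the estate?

Yannick takes one-half of £2,280,000 = £1,140,000. The remaining £1,140,000 passes to the descendants.
The descendants' portion (£1,140,000) is divided into 3 shares of £380,000: Samir and Zane each take £380,000; Greta's £380,000 share passes to Greta's issue.
Greta's share (£380,000) is divided into 4 shares of £95,000: Phaedra, Elio, Ruthie, and Cassia each take £95,000.

Cassia receives £95,000.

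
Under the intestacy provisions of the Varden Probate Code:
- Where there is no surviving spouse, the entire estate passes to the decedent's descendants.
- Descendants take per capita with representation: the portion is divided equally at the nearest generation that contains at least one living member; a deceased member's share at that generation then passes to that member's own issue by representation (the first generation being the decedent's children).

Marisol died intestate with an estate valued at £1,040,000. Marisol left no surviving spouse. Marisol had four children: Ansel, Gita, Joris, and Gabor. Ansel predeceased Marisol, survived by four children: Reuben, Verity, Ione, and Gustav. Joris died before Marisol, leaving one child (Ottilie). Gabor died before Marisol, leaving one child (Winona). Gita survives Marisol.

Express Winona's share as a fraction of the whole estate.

The entire £1,040,000 passes to the descendants.
That amount (£1,040,000) is divided into 4 shares of £260,000: Gita takes £260,000; Ansel's £260,000 share passes to Ansel's issue; Joris's £260,000 share passes to Joris's issue; Gabor's £260,000 share passes to Gabor's issue.
Ansel's share (£260,000) is divided into 4 shares of £65,000: Reuben, Verity, Ione, and Gustav each take £65,000.
Joris's share (£260,000) passes entirely to Ottilie.
Gabor's share (£260,000) passes entirely to Winona.

Winona receives 1/4 of the estate.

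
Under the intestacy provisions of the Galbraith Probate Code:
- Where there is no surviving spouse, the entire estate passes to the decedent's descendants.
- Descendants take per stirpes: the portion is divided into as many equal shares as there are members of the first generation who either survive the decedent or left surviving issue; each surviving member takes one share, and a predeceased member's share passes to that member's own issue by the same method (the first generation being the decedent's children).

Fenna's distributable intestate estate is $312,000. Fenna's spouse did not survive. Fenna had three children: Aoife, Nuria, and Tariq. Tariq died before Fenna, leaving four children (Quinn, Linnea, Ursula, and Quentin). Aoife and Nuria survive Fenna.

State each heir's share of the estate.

The entire $312,000 passes to the descendants.
That amount ($312,000) is divided into 3 shares of $104,000: Aoife and Nuria each take $104,000; Tariq's $104,000 share passes to Tariq's issue.
Tariq's share ($104,000) is divided into 4 shares of $26,000: Quinn, Linnea, Ursula, and Quentin each take $26,000.

Aoife: $104,000; Nuria: $104,000; Quinn: $26,000; Linnea: $26,000; Ursula: $26,000; Quentin: $26,000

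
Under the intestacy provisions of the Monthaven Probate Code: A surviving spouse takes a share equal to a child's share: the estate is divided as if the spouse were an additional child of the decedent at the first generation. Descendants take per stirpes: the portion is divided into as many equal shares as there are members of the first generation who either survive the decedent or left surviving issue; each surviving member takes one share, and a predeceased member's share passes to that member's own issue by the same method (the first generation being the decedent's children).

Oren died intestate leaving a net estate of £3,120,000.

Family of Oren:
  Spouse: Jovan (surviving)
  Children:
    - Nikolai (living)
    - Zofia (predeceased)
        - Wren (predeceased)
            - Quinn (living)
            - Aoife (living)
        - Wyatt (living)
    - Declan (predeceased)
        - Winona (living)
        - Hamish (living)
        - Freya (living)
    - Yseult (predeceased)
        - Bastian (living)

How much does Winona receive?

Winona receives £208,000.

The spouse counts as an additional share at the children's level, so there are 5 primary shares of £624,000. Jovan takes one such share (£624,000).
The children's combined portion (£2,496,000) is divided into 4 shares of £624,000: Nikolai takes £624,000; Zofia's £624,000 share passes to Zofia's issue; Declan's £624,000 share passes to Declan's issue; Yseult's £624,000 share passes to Yseult's issue.
Zofia's share (£624,000) is divided into 2 shares of £312,000: Wyatt takes £312,000; Wren's £312,000 share passes to Wren's issue.
Wren's share (£312,000) is divided into 2 shares of £156,000: Quinn and Aoife each take £156,000.
Declan's share (£624,000) is divided into 3 shares of £208,000: Winona, Hamish, and Freya each take £208,000.
Yseult's share (£624,000) passes entirely to Bastian.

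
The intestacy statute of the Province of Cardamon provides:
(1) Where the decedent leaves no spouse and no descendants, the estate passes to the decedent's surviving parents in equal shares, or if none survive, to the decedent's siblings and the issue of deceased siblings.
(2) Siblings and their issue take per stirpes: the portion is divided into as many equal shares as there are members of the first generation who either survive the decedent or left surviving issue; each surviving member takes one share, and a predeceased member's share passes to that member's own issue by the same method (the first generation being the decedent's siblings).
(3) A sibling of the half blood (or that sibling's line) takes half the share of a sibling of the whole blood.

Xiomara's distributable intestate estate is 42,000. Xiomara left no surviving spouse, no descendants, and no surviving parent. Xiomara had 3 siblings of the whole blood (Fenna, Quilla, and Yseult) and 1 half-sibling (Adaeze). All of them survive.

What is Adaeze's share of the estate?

The entire 42,000 passes to the siblings and their issue.
Counting each half-blood sibling's line as half a unit, there are 7/2 units in 42,000, so one unit is 12,000. Whole-blood lines (Fenna, Quilla, and Yseult) take 12,000 each; half-blood lines (Adaeze) take 6,000 each.

Adaeze receives 6,000.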